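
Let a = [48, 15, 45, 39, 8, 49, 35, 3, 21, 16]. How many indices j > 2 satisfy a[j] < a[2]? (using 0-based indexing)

6

The element at index 2 is 45.
Elements after it: 39, 8, 49, 35, 3, 21, 16
Those smaller than 45: 39, 8, 35, 3, 21, 16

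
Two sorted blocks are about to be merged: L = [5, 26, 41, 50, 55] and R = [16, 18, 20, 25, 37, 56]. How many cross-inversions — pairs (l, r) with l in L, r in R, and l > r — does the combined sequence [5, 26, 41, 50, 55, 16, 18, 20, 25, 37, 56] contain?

19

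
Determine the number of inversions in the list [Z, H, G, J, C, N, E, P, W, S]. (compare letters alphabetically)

Sweep left to right; for each value list the smaller values that follow it:
Z: 9
H: 3
G: 2
J: 2
C: 0
N: 1
E: 0
P: 0
W: 1
S: 0
Sum: 9 + 3 + 2 + 2 + 0 + 1 + 0 + 0 + 1 + 0 = 18

18 inversions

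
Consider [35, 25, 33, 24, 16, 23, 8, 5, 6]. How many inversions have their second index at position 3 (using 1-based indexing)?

The element at index 3 is 33.
Elements before it: 35, 25
Those larger than 33: 35

1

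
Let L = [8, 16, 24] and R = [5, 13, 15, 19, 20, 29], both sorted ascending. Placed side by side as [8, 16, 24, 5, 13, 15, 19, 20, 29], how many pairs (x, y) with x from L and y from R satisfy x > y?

9

For each element r of the right run, count left-run elements greater than r:
r = 5: 8, 16, 24 → 3
r = 13: 16, 24 → 2
r = 15: 16, 24 → 2
r = 19: 24 → 1
r = 20: 24 → 1
r = 29: none → 0
Cross-inversions: 3 + 2 + 2 + 1 + 1 + 0 = 9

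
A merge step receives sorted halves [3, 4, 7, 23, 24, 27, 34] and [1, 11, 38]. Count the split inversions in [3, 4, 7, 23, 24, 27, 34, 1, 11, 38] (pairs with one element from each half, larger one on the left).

11

Count, for every r in R, how many entries of L exceed r:
r = 1: 3, 4, 7, 23, 24, 27, 34 → 7
r = 11: 23, 24, 27, 34 → 4
r = 38: none → 0
Cross-inversions: 7 + 4 + 0 = 11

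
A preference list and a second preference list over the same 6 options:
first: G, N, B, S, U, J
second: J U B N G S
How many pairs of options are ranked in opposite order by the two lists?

12 pairs

Assign each item its position (1..6) in the first ordering, then rewrite the second ordering as that position sequence:
positions: G→1, N→2, B→3, S→4, U→5, J→6
second ordering as positions: [6, 5, 3, 2, 1, 4]
Discordant pairs = inversions in this position sequence.
6: 5, 3, 2, 1, 4 → 5
5: 3, 2, 1, 4 → 4
3: 2, 1 → 2
2: 1 → 1
1: 0
4: 0
Total: 5 + 4 + 2 + 1 + 0 + 0 = 12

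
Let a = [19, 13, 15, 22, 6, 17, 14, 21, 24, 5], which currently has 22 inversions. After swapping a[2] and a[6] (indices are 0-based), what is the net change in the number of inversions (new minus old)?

Positions 2 and 6 hold 15 and 14; after swapping, the array is [19, 13, 14, 22, 6, 17, 15, 21, 24, 5].
Sweep left to right; for each value list the smaller values that follow it:
19 → 13, 14, 6, 17, 15, 5 → 6
13 → 6, 5 → 2
14 → 6, 5 → 2
22 → 6, 17, 15, 21, 5 → 5
6 → 5 → 1
17 → 15, 5 → 2
15 → 5 → 1
21 → 5 → 1
24 → 5 → 1
5 → none → 0
Sum: 6 + 2 + 2 + 5 + 1 + 2 + 1 + 1 + 1 + 0 = 21
Change: 21 − 22 = -1

-1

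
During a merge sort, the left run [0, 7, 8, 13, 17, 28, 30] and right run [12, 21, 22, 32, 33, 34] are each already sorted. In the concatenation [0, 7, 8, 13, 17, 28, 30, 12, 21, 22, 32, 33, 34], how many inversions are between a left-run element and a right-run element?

Take each right-half value and tally the left-half values above it:
r = 12: 13, 17, 28, 30 → 4
r = 21: 28, 30 → 2
r = 22: 28, 30 → 2
r = 32: none → 0
r = 33: none → 0
r = 34: none → 0
Cross-inversions: 4 + 2 + 2 + 0 + 0 + 0 = 8

8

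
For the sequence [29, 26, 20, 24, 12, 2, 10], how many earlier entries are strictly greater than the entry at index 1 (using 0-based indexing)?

1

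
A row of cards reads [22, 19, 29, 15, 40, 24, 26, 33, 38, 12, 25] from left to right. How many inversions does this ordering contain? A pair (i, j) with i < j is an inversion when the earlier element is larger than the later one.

Sweep left to right; for each value list the smaller values that follow it:
22 → 19, 15, 12 → 3
19 → 15, 12 → 2
29 → 15, 24, 26, 12, 25 → 5
15 → 12 → 1
40 → 24, 26, 33, 38, 12, 25 → 6
24 → 12 → 1
26 → 12, 25 → 2
33 → 12, 25 → 2
38 → 12, 25 → 2
12 → none → 0
25 → none → 0
Sum: 3 + 2 + 5 + 1 + 6 + 1 + 2 + 2 + 2 + 0 + 0 = 24

24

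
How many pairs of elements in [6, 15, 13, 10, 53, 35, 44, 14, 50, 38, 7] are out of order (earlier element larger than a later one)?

Count, for each position, how many later elements it exceeds:
6 → none → 0
15 → 13, 10, 14, 7 → 4
13 → 10, 7 → 2
10 → 7 → 1
53 → 35, 44, 14, 50, 38, 7 → 6
35 → 14, 7 → 2
44 → 14, 38, 7 → 3
14 → 7 → 1
50 → 38, 7 → 2
38 → 7 → 1
7 → none → 0
Sum: 0 + 4 + 2 + 1 + 6 + 2 + 3 + 1 + 2 + 1 + 0 = 22

22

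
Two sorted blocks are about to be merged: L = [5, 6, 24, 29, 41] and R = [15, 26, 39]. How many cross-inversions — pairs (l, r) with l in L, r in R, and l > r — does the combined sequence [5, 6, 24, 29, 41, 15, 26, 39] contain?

6 cross-inversions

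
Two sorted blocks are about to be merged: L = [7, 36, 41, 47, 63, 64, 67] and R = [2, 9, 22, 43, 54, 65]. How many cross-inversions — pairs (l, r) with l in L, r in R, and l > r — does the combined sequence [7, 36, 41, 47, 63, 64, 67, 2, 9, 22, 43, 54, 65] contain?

27 split inversions

For each element r of the right run, count left-run elements greater than r:
r = 2: 7, 36, 41, 47, 63, 64, 67 → 7
r = 9: 36, 41, 47, 63, 64, 67 → 6
r = 22: 36, 41, 47, 63, 64, 67 → 6
r = 43: 47, 63, 64, 67 → 4
r = 54: 63, 64, 67 → 3
r = 65: 67 → 1
Cross-inversions: 7 + 6 + 6 + 4 + 3 + 1 = 27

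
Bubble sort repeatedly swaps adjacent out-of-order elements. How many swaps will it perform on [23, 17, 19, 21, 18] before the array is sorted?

There are 6 swaps.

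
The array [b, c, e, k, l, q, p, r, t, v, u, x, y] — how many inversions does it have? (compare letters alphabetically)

Count, for each position, how many later elements it exceeds:
b → none → 0
c → none → 0
e → none → 0
k → none → 0
l → none → 0
q → p → 1
p → none → 0
r → none → 0
t → none → 0
v → u → 1
u → none → 0
x → none → 0
y → none → 0
Sum: 0 + 0 + 0 + 0 + 0 + 1 + 0 + 0 + 0 + 1 + 0 + 0 + 0 = 2

There are 2 inversions.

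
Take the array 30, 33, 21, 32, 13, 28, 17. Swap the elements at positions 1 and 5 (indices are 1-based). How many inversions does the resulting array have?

Positions 1 and 5 hold 30 and 13; after swapping, the array is [13, 33, 21, 32, 30, 28, 17].
Count, for each position, how many later elements it exceeds:
13 → none → 0
33 → 21, 32, 30, 28, 17 → 5
21 → 17 → 1
32 → 30, 28, 17 → 3
30 → 28, 17 → 2
28 → 17 → 1
17 → none → 0
Sum: 0 + 5 + 1 + 3 + 2 + 1 + 0 = 12

12 inversions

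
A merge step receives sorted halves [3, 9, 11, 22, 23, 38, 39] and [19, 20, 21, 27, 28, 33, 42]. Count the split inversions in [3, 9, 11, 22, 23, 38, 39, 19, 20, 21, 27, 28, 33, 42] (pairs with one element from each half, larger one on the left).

Count, for every r in R, how many entries of L exceed r:
r = 19: 22, 23, 38, 39 → 4
r = 20: 22, 23, 38, 39 → 4
r = 21: 22, 23, 38, 39 → 4
r = 27: 38, 39 → 2
r = 28: 38, 39 → 2
r = 33: 38, 39 → 2
r = 42: none → 0
Cross-inversions: 4 + 4 + 4 + 2 + 2 + 2 + 0 = 18

18 split inversions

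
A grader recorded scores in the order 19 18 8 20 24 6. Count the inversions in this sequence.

Inversions: 8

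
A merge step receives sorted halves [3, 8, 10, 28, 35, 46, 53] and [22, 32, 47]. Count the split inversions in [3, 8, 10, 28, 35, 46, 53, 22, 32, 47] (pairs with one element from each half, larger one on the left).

For each element r of the right run, count left-run elements greater than r:
r = 22: 28, 35, 46, 53 → 4
r = 32: 35, 46, 53 → 3
r = 47: 53 → 1
Cross-inversions: 4 + 3 + 1 = 8

8 cross-inversions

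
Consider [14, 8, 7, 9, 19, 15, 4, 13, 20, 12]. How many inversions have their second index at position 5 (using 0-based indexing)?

The element at index 5 is 15.
Elements before it: 14, 8, 7, 9, 19
Those larger than 15: 19

1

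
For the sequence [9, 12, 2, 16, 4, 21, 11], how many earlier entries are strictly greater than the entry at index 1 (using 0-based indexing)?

0 such elements

The element at index 1 is 12.
Elements before it: 9
None of them are larger than 12.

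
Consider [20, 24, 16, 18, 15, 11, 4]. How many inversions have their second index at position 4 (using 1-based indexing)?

2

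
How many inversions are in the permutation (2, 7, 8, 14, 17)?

Inversions: 0

Count, for each position, how many later elements it exceeds:
2 → none → 0
7 → none → 0
8 → none → 0
14 → none → 0
17 → none → 0
Sum: 0 + 0 + 0 + 0 + 0 = 0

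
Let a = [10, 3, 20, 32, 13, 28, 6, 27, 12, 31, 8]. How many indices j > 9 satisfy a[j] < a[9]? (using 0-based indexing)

The element at index 9 is 31.
Elements after it: 8
Those smaller than 31: 8

1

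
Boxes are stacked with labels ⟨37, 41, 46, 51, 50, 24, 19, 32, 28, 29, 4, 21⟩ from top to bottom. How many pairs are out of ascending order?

48

For each element, count later entries that are smaller:
37: 7
41: 7
46: 7
51: 8
50: 7
24: 3
19: 1
32: 4
28: 2
29: 2
4: 0
21: 0
Sum: 7 + 7 + 7 + 8 + 7 + 3 + 1 + 4 + 2 + 2 + 0 + 0 = 48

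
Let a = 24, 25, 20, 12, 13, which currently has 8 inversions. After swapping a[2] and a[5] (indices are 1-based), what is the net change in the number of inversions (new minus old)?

Positions 2 and 5 hold 25 and 13; after swapping, the array is [24, 13, 20, 12, 25].
Element-by-element contributions:
24: 3
13: 1
20: 1
12: 0
25: 0
Sum: 3 + 1 + 1 + 0 + 0 = 5
Change: 5 − 8 = -3

-3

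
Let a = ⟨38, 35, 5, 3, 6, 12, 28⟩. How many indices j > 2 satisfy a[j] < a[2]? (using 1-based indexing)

The element at index 2 is 35.
Elements after it: 5, 3, 6, 12, 28
Those smaller than 35: 5, 3, 6, 12, 28

5 such elements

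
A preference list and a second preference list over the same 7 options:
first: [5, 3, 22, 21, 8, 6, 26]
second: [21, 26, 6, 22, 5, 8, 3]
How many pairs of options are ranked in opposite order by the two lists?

Assign each item its position (1..7) in the first ordering, then rewrite the second ordering as that position sequence:
positions: 5→1, 3→2, 22→3, 21→4, 8→5, 6→6, 26→7
second ordering as positions: [4, 7, 6, 3, 1, 5, 2]
Discordant pairs = inversions in this position sequence.
4: 3, 1, 2 → 3
7: 6, 3, 1, 5, 2 → 5
6: 3, 1, 5, 2 → 4
3: 1, 2 → 2
1: 0
5: 2 → 1
2: 0
Total: 3 + 5 + 4 + 2 + 0 + 1 + 0 = 15

15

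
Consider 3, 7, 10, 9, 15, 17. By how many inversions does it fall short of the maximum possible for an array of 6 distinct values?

14

Maximum inversions for 6 distinct elements is C(6, 2) = 6·5/2 = 15.
Current inversions — for each element, count later smaller elements:
3: 0
7: 0
10: 1
9: 0
15: 0
17: 0
Current total: 0 + 0 + 1 + 0 + 0 + 0 = 1
Shortfall: 15 − 1 = 14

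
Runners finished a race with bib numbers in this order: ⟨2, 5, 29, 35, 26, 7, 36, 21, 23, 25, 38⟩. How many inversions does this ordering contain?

17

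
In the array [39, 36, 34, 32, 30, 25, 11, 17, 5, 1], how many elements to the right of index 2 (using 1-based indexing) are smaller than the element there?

8

The element at index 2 is 36.
Elements after it: 34, 32, 30, 25, 11, 17, 5, 1
Those smaller than 36: 34, 32, 30, 25, 11, 17, 5, 1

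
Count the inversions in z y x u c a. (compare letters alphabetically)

Sweep left to right; for each value list the smaller values that follow it:
z → y, x, u, c, a → 5
y → x, u, c, a → 4
x → u, c, a → 3
u → c, a → 2
c → a → 1
a → none → 0
Sum: 5 + 4 + 3 + 2 + 1 + 0 = 15

15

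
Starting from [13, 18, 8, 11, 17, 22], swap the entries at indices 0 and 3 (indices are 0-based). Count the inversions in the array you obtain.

Positions 0 and 3 hold 13 and 11; after swapping, the array is [11, 18, 8, 13, 17, 22].
For each element, count later entries that are smaller:
11: 1
18: 3
8: 0
13: 0
17: 0
22: 0
Sum: 1 + 3 + 0 + 0 + 0 + 0 = 4

Inversions: 4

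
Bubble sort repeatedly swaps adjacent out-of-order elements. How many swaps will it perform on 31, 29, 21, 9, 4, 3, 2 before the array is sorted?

The minimum number of adjacent swaps to sort an array equals its inversion count, since every such swap removes exactly one inversion.
Count inversions — for each element, later elements that are smaller:
31: 29, 21, 9, 4, 3, 2 → 6
29: 21, 9, 4, 3, 2 → 5
21: 9, 4, 3, 2 → 4
9: 4, 3, 2 → 3
4: 3, 2 → 2
3: 2 → 1
2: none → 0
Total inversions: 6 + 5 + 4 + 3 + 2 + 1 + 0 = 21

There are 21 swaps.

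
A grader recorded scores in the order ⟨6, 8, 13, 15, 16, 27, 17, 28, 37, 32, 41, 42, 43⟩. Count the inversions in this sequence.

2

Sweep left to right; for each value list the smaller values that follow it:
6 → none → 0
8 → none → 0
13 → none → 0
15 → none → 0
16 → none → 0
27 → 17 → 1
17 → none → 0
28 → none → 0
37 → 32 → 1
32 → none → 0
41 → none → 0
42 → none → 0
43 → none → 0
Sum: 0 + 0 + 0 + 0 + 0 + 1 + 0 + 0 + 1 + 0 + 0 + 0 + 0 = 2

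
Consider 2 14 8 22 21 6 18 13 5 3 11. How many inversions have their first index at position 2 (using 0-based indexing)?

The element at index 2 is 8.
Elements after it: 22, 21, 6, 18, 13, 5, 3, 11
Those smaller than 8: 6, 5, 3

3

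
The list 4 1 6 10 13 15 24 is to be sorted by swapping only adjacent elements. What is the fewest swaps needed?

1 adjacent swap

The minimum number of adjacent swaps to sort an array equals its inversion count, since every such swap removes exactly one inversion.
Count inversions — for each element, later elements that are smaller:
4: 1 → 1
1: none → 0
6: none → 0
10: none → 0
13: none → 0
15: none → 0
24: none → 0
Total inversions: 1 + 0 + 0 + 0 + 0 + 0 + 0 = 1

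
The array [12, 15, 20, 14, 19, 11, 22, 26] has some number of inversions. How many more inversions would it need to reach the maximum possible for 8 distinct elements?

20

Maximum inversions for 8 distinct elements is C(8, 2) = 8·7/2 = 28.
Current inversions — for each element, count later smaller elements:
12: 1
15: 2
20: 3
14: 1
19: 1
11: 0
22: 0
26: 0
Current total: 1 + 2 + 3 + 1 + 1 + 0 + 0 + 0 = 8
Shortfall: 28 − 8 = 20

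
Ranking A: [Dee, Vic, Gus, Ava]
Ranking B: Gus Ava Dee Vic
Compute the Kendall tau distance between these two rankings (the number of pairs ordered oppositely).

4

Assign each item its position (1..4) in the first ordering, then rewrite the second ordering as that position sequence:
positions: Dee→1, Vic→2, Gus→3, Ava→4
second ordering as positions: [3, 4, 1, 2]
Discordant pairs = inversions in this position sequence.
3: 1, 2 → 2
4: 1, 2 → 2
1: 0
2: 0
Total: 2 + 2 + 0 + 0 = 4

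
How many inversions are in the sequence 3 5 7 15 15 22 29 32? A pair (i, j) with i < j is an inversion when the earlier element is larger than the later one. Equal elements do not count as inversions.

There are 0 inversions.

Sweep left to right; for each value list the smaller values that follow it:
3: 0
5: 0
7: 0
15: 0
15: 0
22: 0
29: 0
32: 0
Sum: 0 + 0 + 0 + 0 + 0 + 0 + 0 + 0 = 0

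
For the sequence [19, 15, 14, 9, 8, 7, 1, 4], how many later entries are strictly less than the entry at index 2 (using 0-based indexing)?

5

The element at index 2 is 14.
Elements after it: 9, 8, 7, 1, 4
Those smaller than 14: 9, 8, 7, 1, 4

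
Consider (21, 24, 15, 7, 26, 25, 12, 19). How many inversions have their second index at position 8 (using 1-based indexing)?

4 such elements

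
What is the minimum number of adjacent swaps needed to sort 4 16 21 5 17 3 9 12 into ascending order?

Swaps: 14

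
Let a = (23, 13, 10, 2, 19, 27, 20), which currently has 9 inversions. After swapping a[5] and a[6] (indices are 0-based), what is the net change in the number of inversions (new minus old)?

-1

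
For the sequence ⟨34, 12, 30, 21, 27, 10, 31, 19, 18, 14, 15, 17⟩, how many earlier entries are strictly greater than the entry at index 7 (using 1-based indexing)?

1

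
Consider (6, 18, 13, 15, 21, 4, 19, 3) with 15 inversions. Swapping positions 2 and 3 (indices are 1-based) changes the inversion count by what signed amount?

-1

Positions 2 and 3 hold 18 and 13; after swapping, the array is [6, 13, 18, 15, 21, 4, 19, 3].
Sweep left to right; for each value list the smaller values that follow it:
6 → 4, 3 → 2
13 → 4, 3 → 2
18 → 15, 4, 3 → 3
15 → 4, 3 → 2
21 → 4, 19, 3 → 3
4 → 3 → 1
19 → 3 → 1
3 → none → 0
Sum: 2 + 2 + 3 + 2 + 3 + 1 + 1 + 0 = 14
Change: 14 − 15 = -1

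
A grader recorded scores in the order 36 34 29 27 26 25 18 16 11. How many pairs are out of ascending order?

36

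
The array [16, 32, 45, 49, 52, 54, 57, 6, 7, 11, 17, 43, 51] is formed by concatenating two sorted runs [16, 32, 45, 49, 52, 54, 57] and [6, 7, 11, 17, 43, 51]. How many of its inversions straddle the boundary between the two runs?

Count, for every r in R, how many entries of L exceed r:
r = 6: 16, 32, 45, 49, 52, 54, 57 → 7
r = 7: 16, 32, 45, 49, 52, 54, 57 → 7
r = 11: 16, 32, 45, 49, 52, 54, 57 → 7
r = 17: 32, 45, 49, 52, 54, 57 → 6
r = 43: 45, 49, 52, 54, 57 → 5
r = 51: 52, 54, 57 → 3
Cross-inversions: 7 + 7 + 7 + 6 + 5 + 3 = 35

35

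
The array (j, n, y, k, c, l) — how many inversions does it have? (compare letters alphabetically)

For each element, count later entries that are smaller:
j: 1
n: 3
y: 3
k: 1
c: 0
l: 0
Sum: 1 + 3 + 3 + 1 + 0 + 0 = 8

8 inversions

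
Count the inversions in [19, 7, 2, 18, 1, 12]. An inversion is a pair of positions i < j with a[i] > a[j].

10 inversions

Element-by-element contributions:
19 → 7, 2, 18, 1, 12 → 5
7 → 2, 1 → 2
2 → 1 → 1
18 → 1, 12 → 2
1 → none → 0
12 → none → 0
Sum: 5 + 2 + 1 + 2 + 0 + 0 = 10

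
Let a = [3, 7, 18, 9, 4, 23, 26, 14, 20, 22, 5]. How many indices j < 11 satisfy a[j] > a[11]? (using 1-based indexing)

8 such elements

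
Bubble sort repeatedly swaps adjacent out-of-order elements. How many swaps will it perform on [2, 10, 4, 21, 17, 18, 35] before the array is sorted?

Swaps: 3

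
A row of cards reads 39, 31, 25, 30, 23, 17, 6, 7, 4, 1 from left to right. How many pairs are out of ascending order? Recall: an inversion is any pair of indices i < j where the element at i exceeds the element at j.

43 inversions

Sweep left to right; for each value list the smaller values that follow it:
39 → 31, 25, 30, 23, 17, 6, 7, 4, 1 → 9
31 → 25, 30, 23, 17, 6, 7, 4, 1 → 8
25 → 23, 17, 6, 7, 4, 1 → 6
30 → 23, 17, 6, 7, 4, 1 → 6
23 → 17, 6, 7, 4, 1 → 5
17 → 6, 7, 4, 1 → 4
6 → 4, 1 → 2
7 → 4, 1 → 2
4 → 1 → 1
1 → none → 0
Sum: 9 + 8 + 6 + 6 + 5 + 4 + 2 + 2 + 1 + 0 = 43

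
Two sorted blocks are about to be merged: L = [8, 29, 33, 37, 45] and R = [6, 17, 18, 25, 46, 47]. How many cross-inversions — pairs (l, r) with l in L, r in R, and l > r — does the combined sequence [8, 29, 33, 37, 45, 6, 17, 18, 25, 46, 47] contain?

17 cross-inversions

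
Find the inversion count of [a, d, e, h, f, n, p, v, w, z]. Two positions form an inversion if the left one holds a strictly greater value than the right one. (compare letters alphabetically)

1

Sweep left to right; for each value list the smaller values that follow it:
a: 0
d: 0
e: 0
h: 1
f: 0
n: 0
p: 0
v: 0
w: 0
z: 0
Sum: 0 + 0 + 0 + 1 + 0 + 0 + 0 + 0 + 0 + 0 = 1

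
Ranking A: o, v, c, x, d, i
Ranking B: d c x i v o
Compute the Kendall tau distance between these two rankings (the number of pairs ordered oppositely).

There are 11 discordant pairs.

Assign each item its position (1..6) in the first ordering, then rewrite the second ordering as that position sequence:
positions: o→1, v→2, c→3, x→4, d→5, i→6
second ordering as positions: [5, 3, 4, 6, 2, 1]
Discordant pairs = inversions in this position sequence.
5: 3, 4, 2, 1 → 4
3: 2, 1 → 2
4: 2, 1 → 2
6: 2, 1 → 2
2: 1 → 1
1: 0
Total: 4 + 2 + 2 + 2 + 1 + 0 = 11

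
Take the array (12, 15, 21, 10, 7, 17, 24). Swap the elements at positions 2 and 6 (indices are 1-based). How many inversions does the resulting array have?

9

Positions 2 and 6 hold 15 and 17; after swapping, the array is [12, 17, 21, 10, 7, 15, 24].
Sweep left to right; for each value list the smaller values that follow it:
12 → 10, 7 → 2
17 → 10, 7, 15 → 3
21 → 10, 7, 15 → 3
10 → 7 → 1
7 → none → 0
15 → none → 0
24 → none → 0
Sum: 2 + 3 + 3 + 1 + 0 + 0 + 0 = 9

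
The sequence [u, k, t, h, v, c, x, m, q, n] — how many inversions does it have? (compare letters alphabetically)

23 inversions

Count, for each position, how many later elements it exceeds:
u: 7
k: 2
t: 5
h: 1
v: 4
c: 0
x: 3
m: 0
q: 1
n: 0
Sum: 7 + 2 + 5 + 1 + 4 + 0 + 3 + 0 + 1 + 0 = 23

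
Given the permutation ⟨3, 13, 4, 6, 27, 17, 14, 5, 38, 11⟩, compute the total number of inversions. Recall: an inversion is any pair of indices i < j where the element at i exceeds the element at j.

15 inversions

Element-by-element contributions:
3 → none → 0
13 → 4, 6, 5, 11 → 4
4 → none → 0
6 → 5 → 1
27 → 17, 14, 5, 11 → 4
17 → 14, 5, 11 → 3
14 → 5, 11 → 2
5 → none → 0
38 → 11 → 1
11 → none → 0
Sum: 0 + 4 + 0 + 1 + 4 + 3 + 2 + 0 + 1 + 0 = 15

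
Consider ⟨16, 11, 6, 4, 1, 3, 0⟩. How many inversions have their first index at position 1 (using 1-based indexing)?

6 such elements

The element at index 1 is 16.
Elements after it: 11, 6, 4, 1, 3, 0
Those smaller than 16: 11, 6, 4, 1, 3, 0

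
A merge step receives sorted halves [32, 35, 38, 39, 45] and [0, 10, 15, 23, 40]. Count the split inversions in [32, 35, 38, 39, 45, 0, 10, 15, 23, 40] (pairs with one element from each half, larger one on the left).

For each element r of the right run, count left-run elements greater than r:
r = 0: 32, 35, 38, 39, 45 → 5
r = 10: 32, 35, 38, 39, 45 → 5
r = 15: 32, 35, 38, 39, 45 → 5
r = 23: 32, 35, 38, 39, 45 → 5
r = 40: 45 → 1
Cross-inversions: 5 + 5 + 5 + 5 + 1 = 21

Cross-inversions: 21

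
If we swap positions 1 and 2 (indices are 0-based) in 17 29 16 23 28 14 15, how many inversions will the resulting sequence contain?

Positions 1 and 2 hold 29 and 16; after swapping, the array is [17, 16, 29, 23, 28, 14, 15].
Count, for each position, how many later elements it exceeds:
17 → 16, 14, 15 → 3
16 → 14, 15 → 2
29 → 23, 28, 14, 15 → 4
23 → 14, 15 → 2
28 → 14, 15 → 2
14 → none → 0
15 → none → 0
Sum: 3 + 2 + 4 + 2 + 2 + 0 + 0 = 13

13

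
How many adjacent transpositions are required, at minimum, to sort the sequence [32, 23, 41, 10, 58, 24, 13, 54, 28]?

Adjacent swaps: 17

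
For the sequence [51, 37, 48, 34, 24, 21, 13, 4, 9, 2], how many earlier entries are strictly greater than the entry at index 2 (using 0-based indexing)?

1 such element

The element at index 2 is 48.
Elements before it: 51, 37
Those larger than 48: 51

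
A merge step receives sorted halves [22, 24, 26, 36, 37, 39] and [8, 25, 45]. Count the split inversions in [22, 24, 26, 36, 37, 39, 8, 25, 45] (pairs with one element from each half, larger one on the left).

10

Take each right-half value and tally the left-half values above it:
r = 8: 22, 24, 26, 36, 37, 39 → 6
r = 25: 26, 36, 37, 39 → 4
r = 45: none → 0
Cross-inversions: 6 + 4 + 0 = 10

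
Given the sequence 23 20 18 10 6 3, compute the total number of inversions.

15 out-of-order pairs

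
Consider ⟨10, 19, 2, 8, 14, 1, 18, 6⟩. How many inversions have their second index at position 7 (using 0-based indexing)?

5 such elements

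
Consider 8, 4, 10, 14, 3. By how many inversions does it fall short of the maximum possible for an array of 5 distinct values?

5 inversions short

Maximum inversions for 5 distinct elements is C(5, 2) = 5·4/2 = 10.
Current inversions — for each element, count later smaller elements:
8: 2
4: 1
10: 1
14: 1
3: 0
Current total: 2 + 1 + 1 + 1 + 0 = 5
Shortfall: 10 − 5 = 5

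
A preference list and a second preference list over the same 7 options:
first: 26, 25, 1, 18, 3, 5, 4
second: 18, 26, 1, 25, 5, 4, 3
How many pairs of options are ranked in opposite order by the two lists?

Assign each item its position (1..7) in the first ordering, then rewrite the second ordering as that position sequence:
positions: 26→1, 25→2, 1→3, 18→4, 3→5, 5→6, 4→7
second ordering as positions: [4, 1, 3, 2, 6, 7, 5]
Discordant pairs = inversions in this position sequence.
4: 1, 3, 2 → 3
1: 0
3: 2 → 1
2: 0
6: 5 → 1
7: 5 → 1
5: 0
Total: 3 + 0 + 1 + 0 + 1 + 1 + 0 = 6

6 pairs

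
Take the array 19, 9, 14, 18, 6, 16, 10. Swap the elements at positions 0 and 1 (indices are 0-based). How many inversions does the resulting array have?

12 inversions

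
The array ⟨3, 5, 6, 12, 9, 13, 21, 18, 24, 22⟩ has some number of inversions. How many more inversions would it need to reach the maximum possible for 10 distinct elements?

Maximum inversions for 10 distinct elements is C(10, 2) = 10·9/2 = 45.
Current inversions — for each element, count later smaller elements:
3: 0
5: 0
6: 0
12: 1
9: 0
13: 0
21: 1
18: 0
24: 1
22: 0
Current total: 0 + 0 + 0 + 1 + 0 + 0 + 1 + 0 + 1 + 0 = 3
Shortfall: 45 − 3 = 42

42 inversions short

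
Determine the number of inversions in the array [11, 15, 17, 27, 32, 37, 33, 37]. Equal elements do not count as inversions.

1 inversion

Element-by-element contributions:
11: 0
15: 0
17: 0
27: 0
32: 0
37: 1
33: 0
37: 0
Sum: 0 + 0 + 0 + 0 + 0 + 1 + 0 + 0 = 1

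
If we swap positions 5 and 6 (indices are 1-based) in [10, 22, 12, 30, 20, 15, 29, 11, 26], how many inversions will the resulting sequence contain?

14 inversions

Positions 5 and 6 hold 20 and 15; after swapping, the array is [10, 22, 12, 30, 15, 20, 29, 11, 26].
Count, for each position, how many later elements it exceeds:
10: 0
22: 4
12: 1
30: 5
15: 1
20: 1
29: 2
11: 0
26: 0
Sum: 0 + 4 + 1 + 5 + 1 + 1 + 2 + 0 + 0 = 14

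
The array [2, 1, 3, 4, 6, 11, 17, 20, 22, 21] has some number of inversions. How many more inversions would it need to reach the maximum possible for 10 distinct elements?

43

Maximum inversions for 10 distinct elements is C(10, 2) = 10·9/2 = 45.
Current inversions — for each element, count later smaller elements:
2: 1
1: 0
3: 0
4: 0
6: 0
11: 0
17: 0
20: 0
22: 1
21: 0
Current total: 1 + 0 + 0 + 0 + 0 + 0 + 0 + 0 + 1 + 0 = 2
Shortfall: 45 − 2 = 43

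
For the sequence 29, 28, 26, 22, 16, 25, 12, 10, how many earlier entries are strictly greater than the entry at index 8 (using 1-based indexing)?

7 such elements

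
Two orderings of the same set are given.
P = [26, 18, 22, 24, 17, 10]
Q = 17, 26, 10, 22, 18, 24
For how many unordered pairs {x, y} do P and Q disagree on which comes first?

8

Assign each item its position (1..6) in the first ordering, then rewrite the second ordering as that position sequence:
positions: 26→1, 18→2, 22→3, 24→4, 17→5, 10→6
second ordering as positions: [5, 1, 6, 3, 2, 4]
Discordant pairs = inversions in this position sequence.
5: 1, 3, 2, 4 → 4
1: 0
6: 3, 2, 4 → 3
3: 2 → 1
2: 0
4: 0
Total: 4 + 0 + 3 + 1 + 0 + 0 = 8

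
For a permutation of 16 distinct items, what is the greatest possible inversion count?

120

A reversed (strictly descending) arrangement makes every pair an inversion, giving C(16, 2) inversions.
C(16, 2) = 16·15/2 = 120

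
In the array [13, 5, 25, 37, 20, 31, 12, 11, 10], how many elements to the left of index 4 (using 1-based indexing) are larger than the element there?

0

The element at index 4 is 37.
Elements before it: 13, 5, 25
None of them are larger than 37.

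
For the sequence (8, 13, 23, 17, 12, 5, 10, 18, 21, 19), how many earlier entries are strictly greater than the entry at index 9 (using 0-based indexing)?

The element at index 9 is 19.
Elements before it: 8, 13, 23, 17, 12, 5, 10, 18, 21
Those larger than 19: 23, 21

2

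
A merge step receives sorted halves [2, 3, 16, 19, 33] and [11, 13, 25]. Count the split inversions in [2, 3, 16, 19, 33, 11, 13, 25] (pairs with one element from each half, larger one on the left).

7

Take each right-half value and tally the left-half values above it:
r = 11: 16, 19, 33 → 3
r = 13: 16, 19, 33 → 3
r = 25: 33 → 1
Cross-inversions: 3 + 3 + 1 = 7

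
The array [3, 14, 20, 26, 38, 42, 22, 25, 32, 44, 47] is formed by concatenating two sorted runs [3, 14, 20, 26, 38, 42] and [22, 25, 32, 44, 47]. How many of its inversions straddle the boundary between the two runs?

8

Count, for every r in R, how many entries of L exceed r:
r = 22: 26, 38, 42 → 3
r = 25: 26, 38, 42 → 3
r = 32: 38, 42 → 2
r = 44: none → 0
r = 47: none → 0
Cross-inversions: 3 + 3 + 2 + 0 + 0 = 8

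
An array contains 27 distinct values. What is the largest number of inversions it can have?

A reversed (strictly descending) arrangement makes every pair an inversion, giving C(27, 2) inversions.
C(27, 2) = 27·26/2 = 351

351 inversions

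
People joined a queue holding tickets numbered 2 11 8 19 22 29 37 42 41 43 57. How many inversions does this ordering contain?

2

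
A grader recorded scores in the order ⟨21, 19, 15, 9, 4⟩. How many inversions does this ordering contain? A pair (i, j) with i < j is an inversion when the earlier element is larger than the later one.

For each element, count later entries that are smaller:
21 → 19, 15, 9, 4 → 4
19 → 15, 9, 4 → 3
15 → 9, 4 → 2
9 → 4 → 1
4 → none → 0
Sum: 4 + 3 + 2 + 1 + 0 = 10

10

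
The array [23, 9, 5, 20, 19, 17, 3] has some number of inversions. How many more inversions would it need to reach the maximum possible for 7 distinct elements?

6

Maximum inversions for 7 distinct elements is C(7, 2) = 7·6/2 = 21.
Current inversions — for each element, count later smaller elements:
23: 6
9: 2
5: 1
20: 3
19: 2
17: 1
3: 0
Current total: 6 + 2 + 1 + 3 + 2 + 1 + 0 = 15
Shortfall: 21 − 15 = 6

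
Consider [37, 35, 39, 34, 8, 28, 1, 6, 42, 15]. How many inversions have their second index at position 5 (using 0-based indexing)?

The element at index 5 is 28.
Elements before it: 37, 35, 39, 34, 8
Those larger than 28: 37, 35, 39, 34

4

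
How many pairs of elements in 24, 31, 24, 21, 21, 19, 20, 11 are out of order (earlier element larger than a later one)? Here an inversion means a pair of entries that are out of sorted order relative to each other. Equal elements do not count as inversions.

24

Element-by-element contributions:
24 → 21, 21, 19, 20, 11 → 5
31 → 24, 21, 21, 19, 20, 11 → 6
24 → 21, 21, 19, 20, 11 → 5
21 → 19, 20, 11 → 3
21 → 19, 20, 11 → 3
19 → 11 → 1
20 → 11 → 1
11 → none → 0
Sum: 5 + 6 + 5 + 3 + 3 + 1 + 1 + 0 = 24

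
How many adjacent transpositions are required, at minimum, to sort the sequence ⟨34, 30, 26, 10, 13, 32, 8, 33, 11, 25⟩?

Each adjacent swap fixes exactly one inversion, so the minimum swap count equals the number of inversions.
Count inversions — for each element, later elements that are smaller:
34: 30, 26, 10, 13, 32, 8, 33, 11, 25 → 9
30: 26, 10, 13, 8, 11, 25 → 6
26: 10, 13, 8, 11, 25 → 5
10: 8 → 1
13: 8, 11 → 2
32: 8, 11, 25 → 3
8: none → 0
33: 11, 25 → 2
11: none → 0
25: none → 0
Total inversions: 9 + 6 + 5 + 1 + 2 + 3 + 0 + 2 + 0 + 0 = 28

28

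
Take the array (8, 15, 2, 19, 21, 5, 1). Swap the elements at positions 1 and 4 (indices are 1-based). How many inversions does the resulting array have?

Positions 1 and 4 hold 8 and 19; after swapping, the array is [19, 15, 2, 8, 21, 5, 1].
Element-by-element contributions:
19 → 15, 2, 8, 5, 1 → 5
15 → 2, 8, 5, 1 → 4
2 → 1 → 1
8 → 5, 1 → 2
21 → 5, 1 → 2
5 → 1 → 1
1 → none → 0
Sum: 5 + 4 + 1 + 2 + 2 + 1 + 0 = 15

15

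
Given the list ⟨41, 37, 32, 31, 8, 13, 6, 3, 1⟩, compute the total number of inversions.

35

For each element, count later entries that are smaller:
41 → 37, 32, 31, 8, 13, 6, 3, 1 → 8
37 → 32, 31, 8, 13, 6, 3, 1 → 7
32 → 31, 8, 13, 6, 3, 1 → 6
31 → 8, 13, 6, 3, 1 → 5
8 → 6, 3, 1 → 3
13 → 6, 3, 1 → 3
6 → 3, 1 → 2
3 → 1 → 1
1 → none → 0
Sum: 8 + 7 + 6 + 5 + 3 + 3 + 2 + 1 + 0 = 35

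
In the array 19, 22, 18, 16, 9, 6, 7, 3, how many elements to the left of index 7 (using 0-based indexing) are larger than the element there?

The element at index 7 is 3.
Elements before it: 19, 22, 18, 16, 9, 6, 7
Those larger than 3: 19, 22, 18, 16, 9, 6, 7

7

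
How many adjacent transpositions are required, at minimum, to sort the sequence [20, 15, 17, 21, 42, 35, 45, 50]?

There are 3 swaps.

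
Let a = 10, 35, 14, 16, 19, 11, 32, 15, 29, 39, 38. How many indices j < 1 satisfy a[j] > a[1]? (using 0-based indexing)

The element at index 1 is 35.
Elements before it: 10
None of them are larger than 35.

0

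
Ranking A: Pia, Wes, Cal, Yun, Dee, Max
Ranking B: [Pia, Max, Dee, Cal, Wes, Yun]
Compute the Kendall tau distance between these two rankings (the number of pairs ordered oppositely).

8

Assign each item its position (1..6) in the first ordering, then rewrite the second ordering as that position sequence:
positions: Pia→1, Wes→2, Cal→3, Yun→4, Dee→5, Max→6
second ordering as positions: [1, 6, 5, 3, 2, 4]
Discordant pairs = inversions in this position sequence.
1: 0
6: 5, 3, 2, 4 → 4
5: 3, 2, 4 → 3
3: 2 → 1
2: 0
4: 0
Total: 0 + 4 + 3 + 1 + 0 + 0 = 8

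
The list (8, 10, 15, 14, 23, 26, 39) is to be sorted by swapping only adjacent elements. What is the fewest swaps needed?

Each adjacent swap fixes exactly one inversion, so the minimum swap count equals the number of inversions.
Count inversions — for each element, later elements that are smaller:
8: none → 0
10: none → 0
15: 14 → 1
14: none → 0
23: none → 0
26: none → 0
39: none → 0
Total inversions: 0 + 0 + 1 + 0 + 0 + 0 + 0 = 1

1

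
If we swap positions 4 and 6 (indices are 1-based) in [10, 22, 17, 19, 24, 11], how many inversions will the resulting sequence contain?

5

Positions 4 and 6 hold 19 and 11; after swapping, the array is [10, 22, 17, 11, 24, 19].
For each element, count later entries that are smaller:
10 → none → 0
22 → 17, 11, 19 → 3
17 → 11 → 1
11 → none → 0
24 → 19 → 1
19 → none → 0
Sum: 0 + 3 + 1 + 0 + 1 + 0 = 5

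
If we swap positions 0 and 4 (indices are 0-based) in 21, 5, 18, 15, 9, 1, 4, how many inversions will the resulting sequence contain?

12 inversions

Positions 0 and 4 hold 21 and 9; after swapping, the array is [9, 5, 18, 15, 21, 1, 4].
Element-by-element contributions:
9 → 5, 1, 4 → 3
5 → 1, 4 → 2
18 → 15, 1, 4 → 3
15 → 1, 4 → 2
21 → 1, 4 → 2
1 → none → 0
4 → none → 0
Sum: 3 + 2 + 3 + 2 + 2 + 0 + 0 = 12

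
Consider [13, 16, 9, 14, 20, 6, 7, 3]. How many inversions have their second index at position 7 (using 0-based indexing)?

7 such elements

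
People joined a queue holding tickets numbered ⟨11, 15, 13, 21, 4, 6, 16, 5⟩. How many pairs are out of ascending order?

For each element, count later entries that are smaller:
11: 3
15: 4
13: 3
21: 4
4: 0
6: 1
16: 1
5: 0
Sum: 3 + 4 + 3 + 4 + 0 + 1 + 1 + 0 = 16

16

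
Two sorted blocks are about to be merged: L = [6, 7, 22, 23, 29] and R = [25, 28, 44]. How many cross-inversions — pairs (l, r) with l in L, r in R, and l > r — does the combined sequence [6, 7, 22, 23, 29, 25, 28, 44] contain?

2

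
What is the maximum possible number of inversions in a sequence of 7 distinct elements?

21 inversions

A reversed (strictly descending) arrangement makes every pair an inversion, giving C(7, 2) inversions.
C(7, 2) = 7·6/2 = 21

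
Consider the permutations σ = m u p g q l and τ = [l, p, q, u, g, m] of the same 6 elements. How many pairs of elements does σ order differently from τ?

There are 12 discordant pairs.

Assign each item its position (1..6) in the first ordering, then rewrite the second ordering as that position sequence:
positions: m→1, u→2, p→3, g→4, q→5, l→6
second ordering as positions: [6, 3, 5, 2, 4, 1]
Discordant pairs = inversions in this position sequence.
6: 3, 5, 2, 4, 1 → 5
3: 2, 1 → 2
5: 2, 4, 1 → 3
2: 1 → 1
4: 1 → 1
1: 0
Total: 5 + 2 + 3 + 1 + 1 + 0 = 12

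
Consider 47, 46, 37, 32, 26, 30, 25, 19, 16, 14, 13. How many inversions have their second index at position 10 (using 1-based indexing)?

9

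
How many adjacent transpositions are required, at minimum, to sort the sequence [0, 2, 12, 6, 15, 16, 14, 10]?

7

Each adjacent swap fixes exactly one inversion, so the minimum swap count equals the number of inversions.
Count inversions — for each element, later elements that are smaller:
0: none → 0
2: none → 0
12: 6, 10 → 2
6: none → 0
15: 14, 10 → 2
16: 14, 10 → 2
14: 10 → 1
10: none → 0
Total inversions: 0 + 0 + 2 + 0 + 2 + 2 + 1 + 0 = 7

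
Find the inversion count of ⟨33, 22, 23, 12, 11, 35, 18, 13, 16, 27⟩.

Sweep left to right; for each value list the smaller values that follow it:
33 → 22, 23, 12, 11, 18, 13, 16, 27 → 8
22 → 12, 11, 18, 13, 16 → 5
23 → 12, 11, 18, 13, 16 → 5
12 → 11 → 1
11 → none → 0
35 → 18, 13, 16, 27 → 4
18 → 13, 16 → 2
13 → none → 0
16 → none → 0
27 → none → 0
Sum: 8 + 5 + 5 + 1 + 0 + 4 + 2 + 0 + 0 + 0 = 25

25 out-of-order pairs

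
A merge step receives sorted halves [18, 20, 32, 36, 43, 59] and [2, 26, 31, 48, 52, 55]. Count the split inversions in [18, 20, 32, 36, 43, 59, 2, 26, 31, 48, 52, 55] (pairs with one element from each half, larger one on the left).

Take each right-half value and tally the left-half values above it:
r = 2: 18, 20, 32, 36, 43, 59 → 6
r = 26: 32, 36, 43, 59 → 4
r = 31: 32, 36, 43, 59 → 4
r = 48: 59 → 1
r = 52: 59 → 1
r = 55: 59 → 1
Cross-inversions: 6 + 4 + 4 + 1 + 1 + 1 = 17

17 cross-inversions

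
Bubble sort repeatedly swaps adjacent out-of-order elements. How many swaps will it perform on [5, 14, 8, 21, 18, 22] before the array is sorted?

There are 2 adjacent swaps.

The minimum number of adjacent swaps to sort an array equals its inversion count, since every such swap removes exactly one inversion.
Count inversions — for each element, later elements that are smaller:
5: none → 0
14: 8 → 1
8: none → 0
21: 18 → 1
18: none → 0
22: none → 0
Total inversions: 0 + 1 + 0 + 1 + 0 + 0 = 2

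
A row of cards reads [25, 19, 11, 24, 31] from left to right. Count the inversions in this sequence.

Out-of-order index pairs (1-indexed):
(1,2): 25 > 19
(1,3): 25 > 11
(1,4): 25 > 24
(2,3): 19 > 11
That's 4 pairs.

4 out-of-order pairs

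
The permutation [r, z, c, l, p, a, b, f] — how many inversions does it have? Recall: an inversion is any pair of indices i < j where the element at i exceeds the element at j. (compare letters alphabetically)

Element-by-element contributions:
r → c, l, p, a, b, f → 6
z → c, l, p, a, b, f → 6
c → a, b → 2
l → a, b, f → 3
p → a, b, f → 3
a → none → 0
b → none → 0
f → none → 0
Sum: 6 + 6 + 2 + 3 + 3 + 0 + 0 + 0 = 20

20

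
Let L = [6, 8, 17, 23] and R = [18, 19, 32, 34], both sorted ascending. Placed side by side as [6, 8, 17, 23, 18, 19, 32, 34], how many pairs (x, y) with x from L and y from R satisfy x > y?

2

For each element r of the right run, count left-run elements greater than r:
r = 18: 23 → 1
r = 19: 23 → 1
r = 32: none → 0
r = 34: none → 0
Cross-inversions: 1 + 1 + 0 + 0 = 2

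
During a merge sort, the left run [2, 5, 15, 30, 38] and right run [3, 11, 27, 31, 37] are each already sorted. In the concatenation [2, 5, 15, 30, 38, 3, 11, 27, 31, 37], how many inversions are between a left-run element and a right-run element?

For each element r of the right run, count left-run elements greater than r:
r = 3: 5, 15, 30, 38 → 4
r = 11: 15, 30, 38 → 3
r = 27: 30, 38 → 2
r = 31: 38 → 1
r = 37: 38 → 1
Cross-inversions: 4 + 3 + 2 + 1 + 1 = 11

11 cross-inversions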